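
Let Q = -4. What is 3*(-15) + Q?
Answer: -49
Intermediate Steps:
3*(-15) + Q = 3*(-15) - 4 = -45 - 4 = -49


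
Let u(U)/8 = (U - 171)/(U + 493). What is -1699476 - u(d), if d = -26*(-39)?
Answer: -2561117076/1507 ≈ -1.6995e+6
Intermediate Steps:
d = 1014
u(U) = 8*(-171 + U)/(493 + U) (u(U) = 8*((U - 171)/(U + 493)) = 8*((-171 + U)/(493 + U)) = 8*(-171 + U)/(493 + U))
-1699476 - u(d) = -1699476 - 8*(-171 + 1014)/(493 + 1014) = -1699476 - 8*843/1507 = -1699476 - 1*6744/1507 = -1699476 - 6744/1507 = -2561117076/1507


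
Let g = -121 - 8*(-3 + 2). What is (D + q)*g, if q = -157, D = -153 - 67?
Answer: 42601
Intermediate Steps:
D = -220
g = -113 (g = -121 - 8*(-1) = -121 - 1*(-8) = -121 + 8 = -113)
(D + q)*g = (-220 - 157)*(-113) = -377*(-113) = 42601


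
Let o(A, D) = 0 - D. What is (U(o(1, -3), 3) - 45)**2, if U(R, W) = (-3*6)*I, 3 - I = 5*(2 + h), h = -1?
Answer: 81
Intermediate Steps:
I = -2 (I = 3 - 5*(2 - 1) = 3 - 5 = -2)
o(A, D) = -D
U(R, W) = 36 (U(R, W) = -3*6*(-2) = -18*(-2) = 36)
(U(o(1, -3), 3) - 45)**2 = (36 - 45)**2 = (-9)**2 = 81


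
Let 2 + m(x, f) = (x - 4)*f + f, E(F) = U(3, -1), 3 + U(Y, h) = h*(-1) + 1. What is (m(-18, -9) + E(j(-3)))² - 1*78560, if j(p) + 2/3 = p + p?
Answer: -43964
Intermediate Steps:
U(Y, h) = -2 - h (U(Y, h) = -3 + (h*(-1) + 1) = -3 + (-h + 1) = -3 + (1 - h) = -2 - h)
j(p) = -⅔ + 2*p (j(p) = -⅔ + (p + p) = -⅔ + 2*p)
E(F) = -1 (E(F) = -2 - 1*(-1) = -2 + 1 = -1)
m(x, f) = -2 + f + f*(-4 + x) (m(x, f) = -2 + ((x - 4)*f + f) = -2 + ((-4 + x)*f + f) = -2 + (f*(-4 + x) + f) = -2 + (f + f*(-4 + x)) = -2 + f + f*(-4 + x))
(m(-18, -9) + E(j(-3)))² - 1*78560 = ((-2 - 3*(-9) - 9*(-18)) - 1)² - 1*78560 = ((-2 + 27 + 162) - 1)² - 78560 = (187 - 1)² - 78560 = 186² - 78560 = 34596 - 78560 = -43964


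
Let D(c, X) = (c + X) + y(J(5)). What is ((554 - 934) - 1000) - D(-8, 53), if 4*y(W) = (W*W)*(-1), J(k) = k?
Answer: -5675/4 ≈ -1418.8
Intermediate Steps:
y(W) = -W²/4 (y(W) = ((W*W)*(-1))/4 = (W²*(-1))/4 = (-W²)/4 = -W²/4)
D(c, X) = -25/4 + X + c (D(c, X) = (c + X) - ¼*5² = (X + c) - ¼*25 = (X + c) - 25/4 = -25/4 + X + c)
((554 - 934) - 1000) - D(-8, 53) = ((554 - 934) - 1000) - (-25/4 + 53 - 8) = (-380 - 1000) - 1*155/4 = -1380 - 155/4 = -5675/4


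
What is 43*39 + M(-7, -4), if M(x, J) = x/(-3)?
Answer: 5038/3 ≈ 1679.3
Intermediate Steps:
M(x, J) = -x/3 (M(x, J) = x*(-⅓) = -x/3)
43*39 + M(-7, -4) = 43*39 - ⅓*(-7) = 1677 + 7/3 = 5038/3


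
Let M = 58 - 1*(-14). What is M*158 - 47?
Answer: 11329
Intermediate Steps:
M = 72 (M = 58 + 14 = 72)
M*158 - 47 = 72*158 - 47 = 11376 - 47 = 11329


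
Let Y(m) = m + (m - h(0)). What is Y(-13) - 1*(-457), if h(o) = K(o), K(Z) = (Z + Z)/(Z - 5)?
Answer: 431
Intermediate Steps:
K(Z) = 2*Z/(-5 + Z) (K(Z) = (2*Z)/(-5 + Z) = 2*Z/(-5 + Z))
h(o) = 2*o/(-5 + o)
Y(m) = 2*m (Y(m) = m + (m - 2*0/(-5 + 0)) = m + (m - 2*0/(-5)) = m + (m - 2*0*(-1)/5) = m + (m - 1*0) = m + (m + 0) = m + m = 2*m)
Y(-13) - 1*(-457) = 2*(-13) - 1*(-457) = -26 + 457 = 431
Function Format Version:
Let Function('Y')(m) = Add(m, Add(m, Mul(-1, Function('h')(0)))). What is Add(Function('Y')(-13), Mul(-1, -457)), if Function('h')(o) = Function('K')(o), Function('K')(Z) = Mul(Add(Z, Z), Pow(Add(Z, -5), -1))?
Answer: 431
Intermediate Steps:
Function('K')(Z) = Mul(2, Z, Pow(Add(-5, Z), -1)) (Function('K')(Z) = Mul(Mul(2, Z), Pow(Add(-5, Z), -1)) = Mul(2, Z, Pow(Add(-5, Z), -1)))
Function('h')(o) = Mul(2, o, Pow(Add(-5, o), -1))
Function('Y')(m) = Mul(2, m) (Function('Y')(m) = Add(m, Add(m, Mul(-1, Mul(2, 0, Pow(Add(-5, 0), -1))))) = Add(m, Add(m, Mul(-1, Mul(2, 0, Pow(-5, -1))))) = Add(m, Add(m, Mul(-1, Mul(2, 0, Rational(-1, 5))))) = Add(m, Add(m, Mul(-1, 0))) = Add(m, Add(m, 0)) = Add(m, m) = Mul(2, m))
Add(Function('Y')(-13), Mul(-1, -457)) = Add(Mul(2, -13), Mul(-1, -457)) = Add(-26, 457) = 431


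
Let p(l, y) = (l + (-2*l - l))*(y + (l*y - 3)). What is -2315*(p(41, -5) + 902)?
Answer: -42521920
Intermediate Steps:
p(l, y) = -2*l*(-3 + y + l*y) (p(l, y) = (l - 3*l)*(y + (-3 + l*y)) = (-2*l)*(-3 + y + l*y) = -2*l*(-3 + y + l*y))
-2315*(p(41, -5) + 902) = -2315*(2*41*(3 - 1*(-5) - 1*41*(-5)) + 902) = -2315*(2*41*(3 + 5 + 205) + 902) = -2315*(2*41*213 + 902) = -2315*(17466 + 902) = -2315*18368 = -42521920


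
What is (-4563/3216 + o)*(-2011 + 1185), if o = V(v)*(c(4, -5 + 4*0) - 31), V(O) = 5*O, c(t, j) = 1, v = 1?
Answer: 67038573/536 ≈ 1.2507e+5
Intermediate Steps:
o = -150 (o = (5*1)*(1 - 31) = 5*(-30) = -150)
(-4563/3216 + o)*(-2011 + 1185) = (-4563/3216 - 150)*(-2011 + 1185) = (-4563*1/3216 - 150)*(-826) = (-1521/1072 - 150)*(-826) = -162321/1072*(-826) = 67038573/536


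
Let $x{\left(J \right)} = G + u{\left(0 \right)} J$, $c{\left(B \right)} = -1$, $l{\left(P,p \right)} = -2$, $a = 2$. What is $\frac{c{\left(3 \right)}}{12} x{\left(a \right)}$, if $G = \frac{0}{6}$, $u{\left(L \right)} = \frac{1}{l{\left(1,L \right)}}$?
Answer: $\frac{1}{12} \approx 0.083333$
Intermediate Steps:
$u{\left(L \right)} = - \frac{1}{2}$ ($u{\left(L \right)} = \frac{1}{-2} = - \frac{1}{2}$)
$G = 0$ ($G = 0 \cdot \frac{1}{6} = 0$)
$x{\left(J \right)} = - \frac{J}{2}$ ($x{\left(J \right)} = 0 - \frac{J}{2} = - \frac{J}{2}$)
$\frac{c{\left(3 \right)}}{12} x{\left(a \right)} = - \frac{1}{12} \left(\left(- \frac{1}{2}\right) 2\right) = \left(-1\right) \frac{1}{12} \left(-1\right) = \left(- \frac{1}{12}\right) \left(-1\right) = \frac{1}{12}$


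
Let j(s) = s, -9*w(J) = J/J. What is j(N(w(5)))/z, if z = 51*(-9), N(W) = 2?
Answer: -2/459 ≈ -0.0043573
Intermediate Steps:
w(J) = -⅑ (w(J) = -J/(9*J) = -⅑*1 = -⅑)
z = -459
j(N(w(5)))/z = 2/(-459) = 2*(-1/459) = -2/459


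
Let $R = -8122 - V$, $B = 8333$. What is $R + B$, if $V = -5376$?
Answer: $5587$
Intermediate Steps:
$R = -2746$ ($R = -8122 - -5376 = -8122 + 5376 = -2746$)
$R + B = -2746 + 8333 = 5587$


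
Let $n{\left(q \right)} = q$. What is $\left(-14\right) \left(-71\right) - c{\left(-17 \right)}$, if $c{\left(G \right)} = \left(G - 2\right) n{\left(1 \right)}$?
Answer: $1013$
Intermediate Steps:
$c{\left(G \right)} = -2 + G$ ($c{\left(G \right)} = \left(G - 2\right) 1 = \left(-2 + G\right) 1 = -2 + G$)
$\left(-14\right) \left(-71\right) - c{\left(-17 \right)} = \left(-14\right) \left(-71\right) - \left(-2 - 17\right) = 994 - -19 = 994 + 19 = 1013$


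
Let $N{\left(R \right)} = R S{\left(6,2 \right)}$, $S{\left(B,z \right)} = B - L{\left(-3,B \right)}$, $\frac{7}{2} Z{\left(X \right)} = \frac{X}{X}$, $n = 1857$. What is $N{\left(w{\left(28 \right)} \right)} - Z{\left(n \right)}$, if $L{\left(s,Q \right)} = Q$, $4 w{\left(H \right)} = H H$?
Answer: $- \frac{2}{7} \approx -0.28571$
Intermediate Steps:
$w{\left(H \right)} = \frac{H^{2}}{4}$ ($w{\left(H \right)} = \frac{H H}{4} = \frac{H^{2}}{4}$)
$Z{\left(X \right)} = \frac{2}{7}$ ($Z{\left(X \right)} = \frac{2 \frac{X}{X}}{7} = \frac{2}{7} \cdot 1 = \frac{2}{7}$)
$S{\left(B,z \right)} = 0$ ($S{\left(B,z \right)} = B - B = 0$)
$N{\left(R \right)} = 0$ ($N{\left(R \right)} = R 0 = 0$)
$N{\left(w{\left(28 \right)} \right)} - Z{\left(n \right)} = 0 - \frac{2}{7} = - \frac{2}{7}$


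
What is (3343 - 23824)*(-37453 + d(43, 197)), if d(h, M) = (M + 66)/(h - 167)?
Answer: 95122673235/124 ≈ 7.6712e+8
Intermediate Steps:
d(h, M) = (66 + M)/(-167 + h)
(3343 - 23824)*(-37453 + d(43, 197)) = (3343 - 23824)*(-37453 + (66 + 197)/(-167 + 43)) = -20481*(-37453 + 263/(-124)) = -20481*(-37453 - 1/124*263) = -20481*(-37453 - 263/124) = -20481*(-4644435/124) = 95122673235/124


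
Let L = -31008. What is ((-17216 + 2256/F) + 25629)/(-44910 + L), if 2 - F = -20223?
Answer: -170155181/1535441550 ≈ -0.11082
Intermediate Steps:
F = 20225 (F = 2 - 1*(-20223) = 2 + 20223 = 20225)
((-17216 + 2256/F) + 25629)/(-44910 + L) = ((-17216 + 2256/20225) + 25629)/(-44910 - 31008) = ((-17216 + 2256*(1/20225)) + 25629)/(-75918) = ((-17216 + 2256/20225) + 25629)*(-1/75918) = (-348191344/20225 + 25629)*(-1/75918) = (170155181/20225)*(-1/75918) = -170155181/1535441550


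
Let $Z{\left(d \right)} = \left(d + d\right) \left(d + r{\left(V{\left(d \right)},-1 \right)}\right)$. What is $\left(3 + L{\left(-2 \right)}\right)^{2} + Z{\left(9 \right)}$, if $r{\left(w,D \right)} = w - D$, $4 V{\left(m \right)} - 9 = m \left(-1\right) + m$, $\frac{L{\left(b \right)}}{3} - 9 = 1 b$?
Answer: $\frac{1593}{2} \approx 796.5$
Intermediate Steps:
$L{\left(b \right)} = 27 + 3 b$ ($L{\left(b \right)} = 27 + 3 \cdot 1 b = 27 + 3 b$)
$V{\left(m \right)} = \frac{9}{4}$ ($V{\left(m \right)} = \frac{9}{4} + \frac{m \left(-1\right) + m}{4} = \frac{9}{4} + \frac{- m + m}{4} = \frac{9}{4} + \frac{1}{4} \cdot 0 = \frac{9}{4} + 0 = \frac{9}{4}$)
$Z{\left(d \right)} = 2 d \left(\frac{13}{4} + d\right)$ ($Z{\left(d \right)} = \left(d + d\right) \left(d + \left(\frac{9}{4} - -1\right)\right) = 2 d \left(d + \left(\frac{9}{4} + 1\right)\right) = 2 d \left(d + \frac{13}{4}\right) = 2 d \left(\frac{13}{4} + d\right)$)
$\left(3 + L{\left(-2 \right)}\right)^{2} + Z{\left(9 \right)} = \left(3 + \left(27 + 3 \left(-2\right)\right)\right)^{2} + \frac{1}{2} \cdot 9 \left(13 + 4 \cdot 9\right) = \left(3 + \left(27 - 6\right)\right)^{2} + \frac{1}{2} \cdot 9 \left(13 + 36\right) = \left(3 + 21\right)^{2} + \frac{1}{2} \cdot 9 \cdot 49 = 24^{2} + \frac{441}{2} = 576 + \frac{441}{2} = \frac{1593}{2}$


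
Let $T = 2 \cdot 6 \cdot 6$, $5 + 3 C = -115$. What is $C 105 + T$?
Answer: $-4128$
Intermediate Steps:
$C = -40$ ($C = - \frac{5}{3} + \frac{1}{3} \left(-115\right) = - \frac{5}{3} - \frac{115}{3} = -40$)
$T = 72$ ($T = 12 \cdot 6 = 72$)
$C 105 + T = \left(-40\right) 105 + 72 = -4200 + 72 = -4128$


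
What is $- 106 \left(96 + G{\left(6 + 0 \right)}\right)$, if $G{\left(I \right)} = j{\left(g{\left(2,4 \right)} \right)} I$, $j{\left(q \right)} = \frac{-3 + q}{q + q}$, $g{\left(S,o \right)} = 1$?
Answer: $-9540$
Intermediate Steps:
$j{\left(q \right)} = \frac{-3 + q}{2 q}$
$G{\left(I \right)} = - I$ ($G{\left(I \right)} = \frac{-3 + 1}{2 \cdot 1} I = \frac{1}{2} \cdot 1 \left(-2\right) I = - I$)
$- 106 \left(96 + G{\left(6 + 0 \right)}\right) = - 106 \left(96 - \left(6 + 0\right)\right) = - 106 \left(96 - 6\right) = \left(-106\right) 90 = -9540$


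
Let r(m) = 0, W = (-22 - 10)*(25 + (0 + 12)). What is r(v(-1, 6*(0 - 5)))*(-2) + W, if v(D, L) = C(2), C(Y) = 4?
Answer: -1184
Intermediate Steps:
W = -1184 (W = -32*(25 + 12) = -32*37 = -1184)
v(D, L) = 4
r(v(-1, 6*(0 - 5)))*(-2) + W = 0*(-2) - 1184 = 0 - 1184 = -1184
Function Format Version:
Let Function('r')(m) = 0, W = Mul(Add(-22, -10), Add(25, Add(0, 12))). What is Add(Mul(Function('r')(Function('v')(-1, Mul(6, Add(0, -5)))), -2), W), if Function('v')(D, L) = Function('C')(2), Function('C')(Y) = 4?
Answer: -1184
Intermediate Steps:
W = -1184 (W = Mul(-32, Add(25, 12)) = Mul(-32, 37) = -1184)
Function('v')(D, L) = 4
Add(Mul(Function('r')(Function('v')(-1, Mul(6, Add(0, -5)))), -2), W) = Add(Mul(0, -2), -1184) = Add(0, -1184) = -1184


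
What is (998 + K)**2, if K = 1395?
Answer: 5726449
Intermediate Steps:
(998 + K)**2 = (998 + 1395)**2 = 2393**2 = 5726449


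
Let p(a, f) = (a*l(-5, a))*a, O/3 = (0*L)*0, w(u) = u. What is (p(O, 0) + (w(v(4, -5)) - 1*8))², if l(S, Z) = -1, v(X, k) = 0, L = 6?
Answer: 64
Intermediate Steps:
O = 0 (O = 3*((0*6)*0) = 3*(0*0) = 3*0 = 0)
p(a, f) = -a² (p(a, f) = (a*(-1))*a = (-a)*a = -a²)
(p(O, 0) + (w(v(4, -5)) - 1*8))² = (-1*0² + (0 - 1*8))² = (-1*0 + (0 - 8))² = (0 - 8)² = (-8)² = 64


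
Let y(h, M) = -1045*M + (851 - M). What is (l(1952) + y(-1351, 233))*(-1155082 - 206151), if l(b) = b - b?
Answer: 330598575011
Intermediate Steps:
y(h, M) = 851 - 1046*M
l(b) = 0
(l(1952) + y(-1351, 233))*(-1155082 - 206151) = (0 + (851 - 1046*233))*(-1155082 - 206151) = (0 + (851 - 243718))*(-1361233) = (0 - 242867)*(-1361233) = -242867*(-1361233) = 330598575011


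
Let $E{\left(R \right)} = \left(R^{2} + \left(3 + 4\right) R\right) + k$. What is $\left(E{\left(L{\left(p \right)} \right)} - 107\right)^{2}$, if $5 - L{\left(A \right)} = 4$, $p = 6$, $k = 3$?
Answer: $9216$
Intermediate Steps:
$L{\left(A \right)} = 1$ ($L{\left(A \right)} = 5 - 4 = 1$)
$E{\left(R \right)} = 3 + R^{2} + 7 R$ ($E{\left(R \right)} = \left(R^{2} + \left(3 + 4\right) R\right) + 3 = \left(R^{2} + 7 R\right) + 3 = 3 + R^{2} + 7 R$)
$\left(E{\left(L{\left(p \right)} \right)} - 107\right)^{2} = \left(\left(3 + 1^{2} + 7 \cdot 1\right) - 107\right)^{2} = \left(\left(3 + 1 + 7\right) - 107\right)^{2} = \left(11 - 107\right)^{2} = \left(-96\right)^{2} = 9216$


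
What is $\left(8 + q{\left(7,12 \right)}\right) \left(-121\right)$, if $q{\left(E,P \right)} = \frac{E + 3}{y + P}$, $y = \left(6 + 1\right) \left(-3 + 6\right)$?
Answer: $- \frac{3014}{3} \approx -1004.7$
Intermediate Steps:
$y = 21$ ($y = 7 \cdot 3 = 21$)
$q{\left(E,P \right)} = \frac{3 + E}{21 + P}$ ($q{\left(E,P \right)} = \frac{E + 3}{21 + P} = \frac{3 + E}{21 + P}$)
$\left(8 + q{\left(7,12 \right)}\right) \left(-121\right) = \left(8 + \frac{3 + 7}{21 + 12}\right) \left(-121\right) = \left(8 + \frac{1}{33} \cdot 10\right) \left(-121\right) = \left(8 + \frac{10}{33}\right) \left(-121\right) = \frac{274}{33} \left(-121\right) = - \frac{3014}{3}$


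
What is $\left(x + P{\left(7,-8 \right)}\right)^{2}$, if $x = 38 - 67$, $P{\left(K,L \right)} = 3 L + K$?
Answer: $2116$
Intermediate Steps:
$P{\left(K,L \right)} = K + 3 L$
$x = -29$
$\left(x + P{\left(7,-8 \right)}\right)^{2} = \left(-29 + \left(7 + 3 \left(-8\right)\right)\right)^{2} = \left(-29 + \left(7 - 24\right)\right)^{2} = \left(-29 - 17\right)^{2} = \left(-46\right)^{2} = 2116$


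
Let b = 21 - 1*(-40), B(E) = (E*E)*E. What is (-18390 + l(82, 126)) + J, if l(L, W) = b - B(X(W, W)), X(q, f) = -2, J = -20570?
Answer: -38891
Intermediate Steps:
B(E) = E³ (B(E) = E²*E = E³)
b = 61 (b = 21 + 40 = 61)
l(L, W) = 69 (l(L, W) = 61 - 1*(-2)³ = 61 - 1*(-8) = 61 + 8 = 69)
(-18390 + l(82, 126)) + J = (-18390 + 69) - 20570 = -18321 - 20570 = -38891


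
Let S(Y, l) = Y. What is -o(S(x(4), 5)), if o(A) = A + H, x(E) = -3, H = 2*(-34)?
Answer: 71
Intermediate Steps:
H = -68
o(A) = -68 + A (o(A) = A - 68 = -68 + A)
-o(S(x(4), 5)) = -(-68 - 3) = -1*(-71) = 71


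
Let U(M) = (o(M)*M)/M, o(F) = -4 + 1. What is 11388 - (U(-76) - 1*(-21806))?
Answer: -10415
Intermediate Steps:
o(F) = -3
U(M) = -3 (U(M) = (-3*M)/M = -3)
11388 - (U(-76) - 1*(-21806)) = 11388 - (-3 - 1*(-21806)) = 11388 - (-3 + 21806) = 11388 - 1*21803 = 11388 - 21803 = -10415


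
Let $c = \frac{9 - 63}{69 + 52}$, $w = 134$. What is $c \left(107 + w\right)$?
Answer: $- \frac{13014}{121} \approx -107.55$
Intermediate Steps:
$c = - \frac{54}{121} \approx -0.44628$
$c \left(107 + w\right) = - \frac{54 \left(107 + 134\right)}{121} = \left(- \frac{54}{121}\right) 241 = - \frac{13014}{121}$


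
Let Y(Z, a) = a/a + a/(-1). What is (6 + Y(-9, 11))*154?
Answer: -616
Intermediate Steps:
Y(Z, a) = 1 - a (Y(Z, a) = 1 + a*(-1) = 1 - a)
(6 + Y(-9, 11))*154 = (6 + (1 - 1*11))*154 = (6 + (1 - 11))*154 = (6 - 10)*154 = -4*154 = -616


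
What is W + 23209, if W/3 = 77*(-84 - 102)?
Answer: -19757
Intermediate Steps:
W = -42966 (W = 3*(77*(-84 - 102)) = 3*(77*(-186)) = 3*(-14322) = -42966)
W + 23209 = -42966 + 23209 = -19757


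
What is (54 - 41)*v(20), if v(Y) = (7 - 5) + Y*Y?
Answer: 5226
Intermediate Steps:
v(Y) = 2 + Y²
(54 - 41)*v(20) = (54 - 41)*(2 + 20²) = 13*(2 + 400) = 13*402 = 5226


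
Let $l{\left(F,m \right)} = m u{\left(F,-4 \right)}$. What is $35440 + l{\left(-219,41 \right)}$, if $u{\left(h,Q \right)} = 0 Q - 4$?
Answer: $35276$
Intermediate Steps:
$u{\left(h,Q \right)} = -4$ ($u{\left(h,Q \right)} = 0 - 4 = -4$)
$l{\left(F,m \right)} = - 4 m$ ($l{\left(F,m \right)} = m \left(-4\right) = - 4 m$)
$35440 + l{\left(-219,41 \right)} = 35440 - 164 = 35276$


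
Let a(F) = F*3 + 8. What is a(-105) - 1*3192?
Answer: -3499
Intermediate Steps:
a(F) = 8 + 3*F (a(F) = 3*F + 8 = 8 + 3*F)
a(-105) - 1*3192 = (8 + 3*(-105)) - 1*3192 = (8 - 315) - 3192 = -307 - 3192 = -3499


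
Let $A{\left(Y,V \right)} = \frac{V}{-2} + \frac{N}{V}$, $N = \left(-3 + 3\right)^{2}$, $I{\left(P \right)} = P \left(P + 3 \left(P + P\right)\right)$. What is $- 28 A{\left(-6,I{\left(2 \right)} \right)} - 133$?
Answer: $259$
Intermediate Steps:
$I{\left(P \right)} = 7 P^{2}$ ($I{\left(P \right)} = P \left(P + 3 \cdot 2 P\right) = P \left(P + 6 P\right) = P 7 P = 7 P^{2}$)
$N = 0$ ($N = 0^{2} = 0$)
$A{\left(Y,V \right)} = - \frac{V}{2}$ ($A{\left(Y,V \right)} = \frac{V}{-2} + \frac{0}{V} = V \left(- \frac{1}{2}\right) + 0 = - \frac{V}{2} + 0 = - \frac{V}{2}$)
$- 28 A{\left(-6,I{\left(2 \right)} \right)} - 133 = - 28 \left(- \frac{7 \cdot 2^{2}}{2}\right) - 133 = - 28 \left(- \frac{7 \cdot 4}{2}\right) - 133 = - 28 \left(\left(- \frac{1}{2}\right) 28\right) - 133 = \left(-28\right) \left(-14\right) - 133 = 392 - 133 = 259$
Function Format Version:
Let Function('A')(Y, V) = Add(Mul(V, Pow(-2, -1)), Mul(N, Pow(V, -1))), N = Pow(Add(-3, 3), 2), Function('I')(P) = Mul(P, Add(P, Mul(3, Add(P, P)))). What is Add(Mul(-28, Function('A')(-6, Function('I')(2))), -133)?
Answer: 259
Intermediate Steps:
Function('I')(P) = Mul(7, Pow(P, 2)) (Function('I')(P) = Mul(P, Add(P, Mul(3, Mul(2, P)))) = Mul(P, Add(P, Mul(6, P))) = Mul(P, Mul(7, P)) = Mul(7, Pow(P, 2)))
N = 0 (N = Pow(0, 2) = 0)
Function('A')(Y, V) = Mul(Rational(-1, 2), V) (Function('A')(Y, V) = Add(Mul(V, Pow(-2, -1)), Mul(0, Pow(V, -1))) = Add(Mul(V, Rational(-1, 2)), 0) = Add(Mul(Rational(-1, 2), V), 0) = Mul(Rational(-1, 2), V))
Add(Mul(-28, Function('A')(-6, Function('I')(2))), -133) = Add(Mul(-28, Mul(Rational(-1, 2), Mul(7, Pow(2, 2)))), -133) = Add(Mul(-28, Mul(Rational(-1, 2), Mul(7, 4))), -133) = Add(Mul(-28, Mul(Rational(-1, 2), 28)), -133) = Add(Mul(-28, -14), -133) = Add(392, -133) = 259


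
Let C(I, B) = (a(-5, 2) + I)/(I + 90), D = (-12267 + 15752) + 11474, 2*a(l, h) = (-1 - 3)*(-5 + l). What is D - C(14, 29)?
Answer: 777851/52 ≈ 14959.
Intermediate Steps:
a(l, h) = 10 - 2*l (a(l, h) = ((-1 - 3)*(-5 + l))/2 = (-4*(-5 + l))/2 = (20 - 4*l)/2 = 10 - 2*l)
D = 14959 (D = 3485 + 11474 = 14959)
C(I, B) = (20 + I)/(90 + I) (C(I, B) = ((10 - 2*(-5)) + I)/(I + 90) = ((10 + 10) + I)/(90 + I) = (20 + I)/(90 + I))
D - C(14, 29) = 14959 - (20 + 14)/(90 + 14) = 14959 - 34/104 = 14959 - 1*17/52 = 14959 - 17/52 = 777851/52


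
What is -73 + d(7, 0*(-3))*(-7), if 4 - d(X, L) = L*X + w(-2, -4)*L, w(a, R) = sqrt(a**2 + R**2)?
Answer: -101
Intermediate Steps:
w(a, R) = sqrt(R**2 + a**2)
d(X, L) = 4 - L*X - 2*L*sqrt(5) (d(X, L) = 4 - (L*X + sqrt((-4)**2 + (-2)**2)*L) = 4 - (L*X + sqrt(16 + 4)*L) = 4 - (L*X + sqrt(20)*L) = 4 - (L*X + (2*sqrt(5))*L) = 4 - (L*X + 2*L*sqrt(5)) = 4 + (-L*X - 2*L*sqrt(5)) = 4 - L*X - 2*L*sqrt(5))
-73 + d(7, 0*(-3))*(-7) = -73 + (4 - 1*0*(-3)*7 - 2*0*(-3)*sqrt(5))*(-7) = -73 + (4 - 1*0*7 - 2*0*sqrt(5))*(-7) = -73 + (4 + 0 + 0)*(-7) = -73 + 4*(-7) = -73 - 28 = -101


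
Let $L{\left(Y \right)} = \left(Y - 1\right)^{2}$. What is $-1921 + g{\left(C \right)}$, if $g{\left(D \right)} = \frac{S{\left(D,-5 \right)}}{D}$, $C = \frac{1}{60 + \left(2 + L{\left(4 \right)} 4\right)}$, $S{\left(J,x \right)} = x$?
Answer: $-2411$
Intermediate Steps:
$L{\left(Y \right)} = \left(-1 + Y\right)^{2}$
$C = \frac{1}{98}$ ($C = \frac{1}{60 + \left(2 + \left(-1 + 4\right)^{2} \cdot 4\right)} = \frac{1}{60 + \left(2 + 3^{2} \cdot 4\right)} = \frac{1}{60 + \left(2 + 9 \cdot 4\right)} = \frac{1}{60 + \left(2 + 36\right)} = \frac{1}{60 + 38} = \frac{1}{98} \approx 0.010204$)
$g{\left(D \right)} = - \frac{5}{D}$
$-1921 + g{\left(C \right)} = -1921 - 5 \frac{1}{\frac{1}{98}} = -1921 - 490 = -2411$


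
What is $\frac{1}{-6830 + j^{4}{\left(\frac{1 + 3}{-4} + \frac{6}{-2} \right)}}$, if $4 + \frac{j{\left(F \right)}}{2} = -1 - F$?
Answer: $- \frac{1}{6814} \approx -0.00014676$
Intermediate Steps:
$j{\left(F \right)} = -10 - 2 F$ ($j{\left(F \right)} = -8 + 2 \left(-1 - F\right) = -8 - \left(2 + 2 F\right) = -10 - 2 F$)
$\frac{1}{-6830 + j^{4}{\left(\frac{1 + 3}{-4} + \frac{6}{-2} \right)}} = \frac{1}{-6830 + \left(-10 - 2 \left(\frac{1 + 3}{-4} + \frac{6}{-2}\right)\right)^{4}} = \frac{1}{-6830 + \left(-10 - 2 \left(4 \left(- \frac{1}{4}\right) + 6 \left(- \frac{1}{2}\right)\right)\right)^{4}} = \frac{1}{-6830 + \left(-10 - 2 \left(-1 - 3\right)\right)^{4}} = \frac{1}{-6830 + \left(-10 - -8\right)^{4}} = \frac{1}{-6830 + \left(-10 + 8\right)^{4}} = \frac{1}{-6830 + \left(-2\right)^{4}} = \frac{1}{-6830 + 16} = \frac{1}{-6814} = - \frac{1}{6814}$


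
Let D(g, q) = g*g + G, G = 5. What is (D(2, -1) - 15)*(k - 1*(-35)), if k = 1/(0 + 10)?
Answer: -1053/5 ≈ -210.60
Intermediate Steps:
k = 1/10 ≈ 0.10000
D(g, q) = 5 + g**2 (D(g, q) = g*g + 5 = g**2 + 5 = 5 + g**2)
(D(2, -1) - 15)*(k - 1*(-35)) = ((5 + 2**2) - 15)*(1/10 - 1*(-35)) = ((5 + 4) - 15)*(1/10 + 35) = (9 - 15)*(351/10) = -6*351/10 = -1053/5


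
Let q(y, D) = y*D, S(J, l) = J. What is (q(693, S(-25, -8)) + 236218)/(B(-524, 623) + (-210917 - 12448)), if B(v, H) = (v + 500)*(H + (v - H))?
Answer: -218893/210789 ≈ -1.0384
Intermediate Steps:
B(v, H) = v*(500 + v) (B(v, H) = (500 + v)*v = v*(500 + v))
q(y, D) = D*y
(q(693, S(-25, -8)) + 236218)/(B(-524, 623) + (-210917 - 12448)) = (-25*693 + 236218)/(-524*(500 - 524) + (-210917 - 12448)) = (-17325 + 236218)/(-524*(-24) - 223365) = 218893/(12576 - 223365) = 218893/(-210789) = 218893*(-1/210789) = -218893/210789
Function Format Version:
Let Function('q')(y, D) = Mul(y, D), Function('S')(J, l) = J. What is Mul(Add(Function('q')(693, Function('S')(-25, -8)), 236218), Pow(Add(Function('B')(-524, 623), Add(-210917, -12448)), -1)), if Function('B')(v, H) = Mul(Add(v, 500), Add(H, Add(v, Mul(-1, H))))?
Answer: Rational(-218893, 210789) ≈ -1.0384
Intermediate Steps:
Function('B')(v, H) = Mul(v, Add(500, v)) (Function('B')(v, H) = Mul(Add(500, v), v) = Mul(v, Add(500, v)))
Function('q')(y, D) = Mul(D, y)
Mul(Add(Function('q')(693, Function('S')(-25, -8)), 236218), Pow(Add(Function('B')(-524, 623), Add(-210917, -12448)), -1)) = Mul(Add(Mul(-25, 693), 236218), Pow(Add(Mul(-524, Add(500, -524)), Add(-210917, -12448)), -1)) = Mul(Add(-17325, 236218), Pow(Add(Mul(-524, -24), -223365), -1)) = Mul(218893, Pow(Add(12576, -223365), -1)) = Mul(218893, Pow(-210789, -1)) = Mul(218893, Rational(-1, 210789)) = Rational(-218893, 210789)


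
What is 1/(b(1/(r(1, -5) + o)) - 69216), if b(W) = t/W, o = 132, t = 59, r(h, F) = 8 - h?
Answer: -1/61015 ≈ -1.6389e-5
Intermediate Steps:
b(W) = 59/W
1/(b(1/(r(1, -5) + o)) - 69216) = 1/(59/(1/((8 - 1*1) + 132)) - 69216) = 1/(59/(1/((8 - 1) + 132)) - 69216) = 1/(59/(1/(7 + 132)) - 69216) = 1/(59/(1/139) - 69216) = 1/(59*139 - 69216) = 1/(8201 - 69216) = 1/(-61015) = -1/61015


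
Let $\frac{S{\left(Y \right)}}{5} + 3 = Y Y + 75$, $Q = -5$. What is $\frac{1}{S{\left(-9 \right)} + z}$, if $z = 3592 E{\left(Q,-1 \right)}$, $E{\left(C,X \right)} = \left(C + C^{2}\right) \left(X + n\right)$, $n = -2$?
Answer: $- \frac{1}{214755} \approx -4.6565 \cdot 10^{-6}$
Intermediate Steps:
$E{\left(C,X \right)} = \left(-2 + X\right) \left(C + C^{2}\right)$ ($E{\left(C,X \right)} = \left(C + C^{2}\right) \left(X - 2\right) = \left(C + C^{2}\right) \left(-2 + X\right) = \left(-2 + X\right) \left(C + C^{2}\right)$)
$S{\left(Y \right)} = 360 + 5 Y^{2}$ ($S{\left(Y \right)} = -15 + 5 \left(Y Y + 75\right) = -15 + 5 \left(Y^{2} + 75\right) = -15 + 5 \left(75 + Y^{2}\right) = -15 + \left(375 + 5 Y^{2}\right) = 360 + 5 Y^{2}$)
$z = -215520$ ($z = 3592 \left(- 5 \left(-2 - 1 - -10 - -5\right)\right) = 3592 \left(- 5 \left(-2 - 1 + 10 + 5\right)\right) = 3592 \left(\left(-5\right) 12\right) = 3592 \left(-60\right) = -215520$)
$\frac{1}{S{\left(-9 \right)} + z} = \frac{1}{\left(360 + 5 \left(-9\right)^{2}\right) - 215520} = \frac{1}{\left(360 + 5 \cdot 81\right) - 215520} = \frac{1}{\left(360 + 405\right) - 215520} = \frac{1}{765 - 215520} = \frac{1}{-214755} = - \frac{1}{214755}$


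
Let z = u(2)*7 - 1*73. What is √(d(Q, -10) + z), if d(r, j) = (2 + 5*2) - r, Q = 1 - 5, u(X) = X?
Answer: I*√43 ≈ 6.5574*I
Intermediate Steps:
Q = -4
d(r, j) = 12 - r (d(r, j) = (2 + 10) - r = 12 - r)
z = -59 (z = 2*7 - 1*73 = 14 - 73 = -59)
√(d(Q, -10) + z) = √((12 - 1*(-4)) - 59) = √((12 + 4) - 59) = √(16 - 59) = √(-43) = I*√43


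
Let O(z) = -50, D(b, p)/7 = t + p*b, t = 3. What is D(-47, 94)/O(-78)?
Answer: 6181/10 ≈ 618.10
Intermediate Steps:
D(b, p) = 21 + 7*b*p (D(b, p) = 7*(3 + p*b) = 7*(3 + b*p) = 21 + 7*b*p)
D(-47, 94)/O(-78) = (21 + 7*(-47)*94)/(-50) = (21 - 30926)*(-1/50) = -30905*(-1/50) = 6181/10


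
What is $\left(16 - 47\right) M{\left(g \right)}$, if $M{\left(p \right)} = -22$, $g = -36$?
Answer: $682$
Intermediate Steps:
$\left(16 - 47\right) M{\left(g \right)} = \left(16 - 47\right) \left(-22\right) = \left(-31\right) \left(-22\right) = 682$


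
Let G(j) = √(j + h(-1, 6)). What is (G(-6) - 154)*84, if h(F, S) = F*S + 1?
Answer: -12936 + 84*I*√11 ≈ -12936.0 + 278.6*I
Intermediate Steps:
h(F, S) = 1 + F*S
G(j) = √(-5 + j) (G(j) = √(j + (1 - 1*6)) = √(j + (1 - 6)) = √(j - 5) = √(-5 + j))
(G(-6) - 154)*84 = (√(-5 - 6) - 154)*84 = (√(-11) - 154)*84 = (I*√11 - 154)*84 = (-154 + I*√11)*84 = -12936 + 84*I*√11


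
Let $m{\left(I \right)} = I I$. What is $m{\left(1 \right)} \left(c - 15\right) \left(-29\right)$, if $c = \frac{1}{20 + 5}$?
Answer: $\frac{10846}{25} \approx 433.84$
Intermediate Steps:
$c = \frac{1}{25} \approx 0.04$
$m{\left(I \right)} = I^{2}$
$m{\left(1 \right)} \left(c - 15\right) \left(-29\right) = 1^{2} \left(\frac{1}{25} - 15\right) \left(-29\right) = 1 \left(- \frac{374}{25}\right) \left(-29\right) = \left(- \frac{374}{25}\right) \left(-29\right) = \frac{10846}{25}$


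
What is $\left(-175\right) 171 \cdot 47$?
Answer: $-1406475$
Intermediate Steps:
$\left(-175\right) 171 \cdot 47 = \left(-29925\right) 47 = -1406475$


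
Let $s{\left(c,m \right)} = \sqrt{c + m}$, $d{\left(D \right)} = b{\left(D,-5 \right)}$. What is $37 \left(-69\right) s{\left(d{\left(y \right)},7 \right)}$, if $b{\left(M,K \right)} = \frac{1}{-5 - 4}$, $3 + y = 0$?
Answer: $- 851 \sqrt{62} \approx -6700.8$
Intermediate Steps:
$y = -3$ ($y = -3 + 0 = -3$)
$b{\left(M,K \right)} = - \frac{1}{9}$ ($b{\left(M,K \right)} = \frac{1}{-9} = - \frac{1}{9}$)
$d{\left(D \right)} = - \frac{1}{9}$
$37 \left(-69\right) s{\left(d{\left(y \right)},7 \right)} = 37 \left(-69\right) \sqrt{- \frac{1}{9} + 7} = - 2553 \sqrt{\frac{62}{9}} = - 2553 \frac{\sqrt{62}}{3} = - 851 \sqrt{62}$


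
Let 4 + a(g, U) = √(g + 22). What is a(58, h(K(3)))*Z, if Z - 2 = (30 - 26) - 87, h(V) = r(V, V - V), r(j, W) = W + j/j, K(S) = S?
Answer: 324 - 324*√5 ≈ -400.49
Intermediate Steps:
r(j, W) = 1 + W (r(j, W) = W + 1 = 1 + W)
h(V) = 1 (h(V) = 1 + (V - V) = 1 + 0 = 1)
a(g, U) = -4 + √(22 + g) (a(g, U) = -4 + √(g + 22) = -4 + √(22 + g))
Z = -81 (Z = 2 + ((30 - 26) - 87) = 2 + (4 - 87) = 2 - 83 = -81)
a(58, h(K(3)))*Z = (-4 + √(22 + 58))*(-81) = (-4 + √80)*(-81) = (-4 + 4*√5)*(-81) = 324 - 324*√5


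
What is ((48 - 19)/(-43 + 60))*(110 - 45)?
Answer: 1885/17 ≈ 110.88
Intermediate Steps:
((48 - 19)/(-43 + 60))*(110 - 45) = (29/17)*65 = 1885/17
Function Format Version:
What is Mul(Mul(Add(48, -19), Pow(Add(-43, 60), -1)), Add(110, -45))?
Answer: Rational(1885, 17) ≈ 110.88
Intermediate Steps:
Mul(Mul(Add(48, -19), Pow(Add(-43, 60), -1)), Add(110, -45)) = Mul(Mul(29, Pow(17, -1)), 65) = Mul(Mul(29, Rational(1, 17)), 65) = Mul(Rational(29, 17), 65) = Rational(1885, 17)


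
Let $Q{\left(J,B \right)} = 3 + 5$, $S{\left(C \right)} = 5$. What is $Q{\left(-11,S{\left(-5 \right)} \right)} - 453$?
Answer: $-445$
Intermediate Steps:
$Q{\left(J,B \right)} = 8$
$Q{\left(-11,S{\left(-5 \right)} \right)} - 453 = 8 - 453 = -445$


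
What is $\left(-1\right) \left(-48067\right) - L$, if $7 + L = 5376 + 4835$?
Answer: $37863$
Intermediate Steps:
$L = 10204$ ($L = -7 + \left(5376 + 4835\right) = -7 + 10211 = 10204$)
$\left(-1\right) \left(-48067\right) - L = \left(-1\right) \left(-48067\right) - 10204 = 48067 - 10204 = 37863$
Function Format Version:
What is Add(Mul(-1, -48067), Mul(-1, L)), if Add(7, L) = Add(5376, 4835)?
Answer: 37863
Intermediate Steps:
L = 10204 (L = Add(-7, Add(5376, 4835)) = Add(-7, 10211) = 10204)
Add(Mul(-1, -48067), Mul(-1, L)) = Add(Mul(-1, -48067), Mul(-1, 10204)) = Add(48067, -10204) = 37863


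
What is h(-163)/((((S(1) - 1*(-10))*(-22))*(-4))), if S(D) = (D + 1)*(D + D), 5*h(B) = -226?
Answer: -113/3080 ≈ -0.036688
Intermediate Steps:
h(B) = -226/5 (h(B) = (1/5)*(-226) = -226/5)
S(D) = 2*D*(1 + D) (S(D) = (1 + D)*(2*D) = 2*D*(1 + D))
h(-163)/((((S(1) - 1*(-10))*(-22))*(-4))) = -226*1/(88*(2*1*(1 + 1) - 1*(-10)))/5 = -226*1/(88*(2*1*2 + 10))/5 = -226*1/(88*(4 + 10))/5 = -226/(5*((14*(-22))*(-4))) = -226/(5*((-308*(-4)))) = -226/5/1232 = -226/5*1/1232 = -113/3080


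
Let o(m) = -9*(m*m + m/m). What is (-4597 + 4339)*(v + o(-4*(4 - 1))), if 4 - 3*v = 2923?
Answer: 587724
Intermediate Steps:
v = -973 (v = 4/3 - ⅓*2923 = 4/3 - 2923/3 = -973)
o(m) = -9 - 9*m² (o(m) = -9*(m² + 1) = -9*(1 + m²) = -9 - 9*m²)
(-4597 + 4339)*(v + o(-4*(4 - 1))) = (-4597 + 4339)*(-973 + (-9 - 9*16*(4 - 1)²)) = -258*(-973 + (-9 - 9*(-4*3)²)) = -258*(-973 + (-9 - 9*(-12)²)) = -258*(-973 + (-9 - 9*144)) = -258*(-973 + (-9 - 1296)) = -258*(-973 - 1305) = -258*(-2278) = 587724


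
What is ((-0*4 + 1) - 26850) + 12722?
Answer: -14127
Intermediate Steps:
((-0*4 + 1) - 26850) + 12722 = ((-52*0 + 1) - 26850) + 12722 = ((0 + 1) - 26850) + 12722 = (1 - 26850) + 12722 = -26849 + 12722 = -14127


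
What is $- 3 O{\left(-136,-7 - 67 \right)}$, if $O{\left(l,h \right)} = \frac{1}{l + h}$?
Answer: $\frac{1}{70} \approx 0.014286$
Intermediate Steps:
$O{\left(l,h \right)} = \frac{1}{h + l}$
$- 3 O{\left(-136,-7 - 67 \right)} = - \frac{3}{\left(-7 - 67\right) - 136} = - \frac{3}{-74 - 136} = - \frac{3}{-210} = \left(-3\right) \left(- \frac{1}{210}\right) = \frac{1}{70}$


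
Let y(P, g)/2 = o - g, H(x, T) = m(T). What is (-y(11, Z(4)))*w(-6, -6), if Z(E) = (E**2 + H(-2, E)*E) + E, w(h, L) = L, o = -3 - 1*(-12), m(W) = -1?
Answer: -84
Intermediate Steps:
o = 9 (o = -3 + 12 = 9)
H(x, T) = -1
Z(E) = E**2 (Z(E) = (E**2 - E) + E = E**2)
y(P, g) = 18 - 2*g (y(P, g) = 2*(9 - g) = 18 - 2*g)
(-y(11, Z(4)))*w(-6, -6) = -(18 - 2*4**2)*(-6) = -(18 - 2*16)*(-6) = -(18 - 32)*(-6) = -1*(-14)*(-6) = 14*(-6) = -84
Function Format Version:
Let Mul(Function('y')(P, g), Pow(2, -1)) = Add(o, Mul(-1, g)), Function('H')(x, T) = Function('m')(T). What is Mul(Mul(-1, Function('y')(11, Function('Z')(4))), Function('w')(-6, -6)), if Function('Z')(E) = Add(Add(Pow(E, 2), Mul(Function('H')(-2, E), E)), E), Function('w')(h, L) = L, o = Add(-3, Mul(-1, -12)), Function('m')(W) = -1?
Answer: -84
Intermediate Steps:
o = 9 (o = Add(-3, 12) = 9)
Function('H')(x, T) = -1
Function('Z')(E) = Pow(E, 2) (Function('Z')(E) = Add(Add(Pow(E, 2), Mul(-1, E)), E) = Pow(E, 2))
Function('y')(P, g) = Add(18, Mul(-2, g)) (Function('y')(P, g) = Mul(2, Add(9, Mul(-1, g))) = Add(18, Mul(-2, g)))
Mul(Mul(-1, Function('y')(11, Function('Z')(4))), Function('w')(-6, -6)) = Mul(Mul(-1, Add(18, Mul(-2, Pow(4, 2)))), -6) = Mul(Mul(-1, Add(18, Mul(-2, 16))), -6) = Mul(Mul(-1, Add(18, -32)), -6) = Mul(Mul(-1, -14), -6) = Mul(14, -6) = -84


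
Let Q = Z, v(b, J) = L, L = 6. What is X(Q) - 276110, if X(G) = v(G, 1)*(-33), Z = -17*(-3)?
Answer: -276308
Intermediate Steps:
Z = 51
v(b, J) = 6
Q = 51
X(G) = -198 (X(G) = 6*(-33) = -198)
X(Q) - 276110 = -198 - 276110 = -276308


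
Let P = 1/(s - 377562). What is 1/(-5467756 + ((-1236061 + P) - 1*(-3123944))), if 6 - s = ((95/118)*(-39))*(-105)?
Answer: -44940633/160881758679727 ≈ -2.7934e-7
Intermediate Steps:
s = -388317/118 (s = 6 - (95/118)*(-39)*(-105) = 6 - (-3705)*(-105)/118 = 6 - 1*389025/118 = 6 - 389025/118 = -388317/118 ≈ -3290.8)
P = -118/44940633 (P = 1/(-388317/118 - 377562) = 1/(-44940633/118) = -118/44940633 ≈ -2.6257e-6)
1/(-5467756 + ((-1236061 + P) - 1*(-3123944))) = 1/(-5467756 + ((-1236061 - 118/44940633) - 1*(-3123944))) = 1/(-5467756 + (-55549363766731/44940633 + 3123944)) = 1/(-5467756 + 84842657049821/44940633) = 1/(-160881758679727/44940633) = -44940633/160881758679727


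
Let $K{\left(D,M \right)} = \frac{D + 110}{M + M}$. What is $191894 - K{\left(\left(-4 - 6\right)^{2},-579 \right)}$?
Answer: $\frac{37035577}{193} \approx 1.9189 \cdot 10^{5}$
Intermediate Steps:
$K{\left(D,M \right)} = \frac{110 + D}{2 M}$
$191894 - K{\left(\left(-4 - 6\right)^{2},-579 \right)} = 191894 - \frac{110 + \left(-4 - 6\right)^{2}}{2 \left(-579\right)} = 191894 - \frac{1}{2} \left(- \frac{1}{579}\right) \left(110 + \left(-10\right)^{2}\right) = 191894 - \frac{1}{2} \left(- \frac{1}{579}\right) \left(110 + 100\right) = 191894 - \frac{1}{2} \left(- \frac{1}{579}\right) 210 = 191894 - - \frac{35}{193} = 191894 + \frac{35}{193} = \frac{37035577}{193}$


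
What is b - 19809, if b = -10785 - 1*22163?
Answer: -52757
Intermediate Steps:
b = -32948 (b = -10785 - 22163 = -32948)
b - 19809 = -32948 - 19809 = -52757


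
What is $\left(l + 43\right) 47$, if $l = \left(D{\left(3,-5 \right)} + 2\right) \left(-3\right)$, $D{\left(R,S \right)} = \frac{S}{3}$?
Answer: $1974$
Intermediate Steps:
$D{\left(R,S \right)} = \frac{S}{3}$ ($D{\left(R,S \right)} = S \frac{1}{3} = \frac{S}{3}$)
$l = -1$ ($l = \left(\frac{1}{3} \left(-5\right) + 2\right) \left(-3\right) = \left(- \frac{5}{3} + 2\right) \left(-3\right) = \frac{1}{3} \left(-3\right) = -1$)
$\left(l + 43\right) 47 = \left(-1 + 43\right) 47 = 42 \cdot 47 = 1974$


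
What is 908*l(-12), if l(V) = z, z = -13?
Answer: -11804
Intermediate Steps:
l(V) = -13
908*l(-12) = 908*(-13) = -11804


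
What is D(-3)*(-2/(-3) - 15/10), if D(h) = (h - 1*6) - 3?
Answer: 10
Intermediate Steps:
D(h) = -9 + h (D(h) = (h - 6) - 3 = (-6 + h) - 3 = -9 + h)
D(-3)*(-2/(-3) - 15/10) = (-9 - 3)*(-2/(-3) - 15/10) = -12*(-2*(-1/3) - 15*1/10) = -12*(2/3 - 3/2) = -12*(-5/6) = 10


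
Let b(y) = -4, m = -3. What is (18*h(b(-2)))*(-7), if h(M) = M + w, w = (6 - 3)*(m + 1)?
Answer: 1260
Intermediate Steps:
w = -6 (w = (6 - 3)*(-3 + 1) = 3*(-2) = -6)
h(M) = -6 + M (h(M) = M - 6 = -6 + M)
(18*h(b(-2)))*(-7) = (18*(-6 - 4))*(-7) = (18*(-10))*(-7) = -180*(-7) = 1260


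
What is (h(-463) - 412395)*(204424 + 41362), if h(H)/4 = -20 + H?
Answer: -101835776022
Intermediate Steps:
h(H) = -80 + 4*H (h(H) = 4*(-20 + H) = -80 + 4*H)
(h(-463) - 412395)*(204424 + 41362) = ((-80 + 4*(-463)) - 412395)*(204424 + 41362) = ((-80 - 1852) - 412395)*245786 = (-1932 - 412395)*245786 = -414327*245786 = -101835776022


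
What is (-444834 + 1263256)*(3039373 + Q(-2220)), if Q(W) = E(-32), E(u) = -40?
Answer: 2487456992526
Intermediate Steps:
Q(W) = -40
(-444834 + 1263256)*(3039373 + Q(-2220)) = (-444834 + 1263256)*(3039373 - 40) = 818422*3039333 = 2487456992526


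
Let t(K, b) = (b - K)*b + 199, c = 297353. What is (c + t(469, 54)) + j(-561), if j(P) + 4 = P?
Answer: 274577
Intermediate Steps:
j(P) = -4 + P
t(K, b) = 199 + b*(b - K) (t(K, b) = b*(b - K) + 199 = 199 + b*(b - K))
(c + t(469, 54)) + j(-561) = (297353 + (199 + 54² - 1*469*54)) + (-4 - 561) = (297353 + (199 + 2916 - 25326)) - 565 = (297353 - 22211) - 565 = 275142 - 565 = 274577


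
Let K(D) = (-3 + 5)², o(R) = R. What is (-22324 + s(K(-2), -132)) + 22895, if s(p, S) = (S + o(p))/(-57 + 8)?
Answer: 28107/49 ≈ 573.61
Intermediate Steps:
K(D) = 4 (K(D) = 2² = 4)
s(p, S) = -S/49 - p/49 (s(p, S) = (S + p)/(-57 + 8) = (S + p)/(-49) = (S + p)*(-1/49) = -S/49 - p/49)
(-22324 + s(K(-2), -132)) + 22895 = (-22324 + (-1/49*(-132) - 1/49*4)) + 22895 = (-22324 + (132/49 - 4/49)) + 22895 = (-22324 + 128/49) + 22895 = -1093748/49 + 22895 = 28107/49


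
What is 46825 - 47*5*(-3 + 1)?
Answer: 47295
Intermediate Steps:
46825 - 47*5*(-3 + 1) = 46825 - 47*5*(-2) = 46825 - 47*(-10) = 46825 - 1*(-470) = 46825 + 470 = 47295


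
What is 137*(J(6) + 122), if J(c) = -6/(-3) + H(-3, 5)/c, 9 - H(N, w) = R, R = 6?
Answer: 34113/2 ≈ 17057.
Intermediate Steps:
H(N, w) = 3 (H(N, w) = 9 - 1*6 = 9 - 6 = 3)
J(c) = 2 + 3/c (J(c) = -6/(-3) + 3/c = -6*(-⅓) + 3/c = 2 + 3/c)
137*(J(6) + 122) = 137*((2 + 3/6) + 122) = 137*((2 + 3*(⅙)) + 122) = 137*((2 + ½) + 122) = 137*(5/2 + 122) = 137*(249/2) = 34113/2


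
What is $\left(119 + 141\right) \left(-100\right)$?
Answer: $-26000$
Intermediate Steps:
$\left(119 + 141\right) \left(-100\right) = 260 \left(-100\right) = -26000$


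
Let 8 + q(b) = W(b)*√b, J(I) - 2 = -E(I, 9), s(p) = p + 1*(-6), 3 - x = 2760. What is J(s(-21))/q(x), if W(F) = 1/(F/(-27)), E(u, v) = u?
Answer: -213208/59059 - 261*I*√2757/59059 ≈ -3.6101 - 0.23205*I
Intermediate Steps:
x = -2757 (x = 3 - 1*2760 = 3 - 2760 = -2757)
s(p) = -6 + p (s(p) = p - 6 = -6 + p)
J(I) = 2 - I
W(F) = -27/F (W(F) = 1/(F*(-1/27)) = 1/(-F/27) = -27/F)
q(b) = -8 - 27/√b (q(b) = -8 + (-27/b)*√b = -8 - 27/√b)
J(s(-21))/q(x) = (2 - (-6 - 21))/(-8 - (-9)*I*√2757/919) = (2 - 1*(-27))/(-8 - (-9)*I*√2757/919) = (2 + 27)/(-8 + 9*I*√2757/919) = 29/(-8 + 9*I*√2757/919)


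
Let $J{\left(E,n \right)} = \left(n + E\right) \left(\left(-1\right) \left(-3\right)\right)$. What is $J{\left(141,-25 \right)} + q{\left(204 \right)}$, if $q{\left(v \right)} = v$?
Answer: $552$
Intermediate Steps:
$J{\left(E,n \right)} = 3 E + 3 n$ ($J{\left(E,n \right)} = \left(E + n\right) 3 = 3 E + 3 n$)
$J{\left(141,-25 \right)} + q{\left(204 \right)} = \left(3 \cdot 141 + 3 \left(-25\right)\right) + 204 = \left(423 - 75\right) + 204 = 348 + 204 = 552$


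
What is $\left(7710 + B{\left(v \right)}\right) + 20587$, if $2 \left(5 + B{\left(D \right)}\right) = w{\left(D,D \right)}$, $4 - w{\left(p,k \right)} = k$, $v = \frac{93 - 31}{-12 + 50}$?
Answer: $\frac{1075141}{38} \approx 28293.0$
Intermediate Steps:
$v = \frac{31}{19}$ ($v = \frac{62}{38} = 62 \cdot \frac{1}{38} = \frac{31}{19} \approx 1.6316$)
$w{\left(p,k \right)} = 4 - k$
$B{\left(D \right)} = -3 - \frac{D}{2}$ ($B{\left(D \right)} = -5 + \frac{4 - D}{2} = -5 - \left(-2 + \frac{D}{2}\right) = -3 - \frac{D}{2}$)
$\left(7710 + B{\left(v \right)}\right) + 20587 = \left(7710 - \frac{145}{38}\right) + 20587 = \frac{292835}{38} + 20587 = \frac{1075141}{38}$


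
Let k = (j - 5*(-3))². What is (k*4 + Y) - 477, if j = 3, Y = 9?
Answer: 828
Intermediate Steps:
k = 324 (k = (3 - 5*(-3))² = (3 + 15)² = 18² = 324)
(k*4 + Y) - 477 = (324*4 + 9) - 477 = (1296 + 9) - 477 = 1305 - 477 = 828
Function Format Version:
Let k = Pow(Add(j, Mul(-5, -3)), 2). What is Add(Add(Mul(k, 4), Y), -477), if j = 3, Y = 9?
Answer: 828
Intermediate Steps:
k = 324 (k = Pow(Add(3, Mul(-5, -3)), 2) = Pow(Add(3, 15), 2) = Pow(18, 2) = 324)
Add(Add(Mul(k, 4), Y), -477) = Add(Add(Mul(324, 4), 9), -477) = Add(Add(1296, 9), -477) = Add(1305, -477) = 828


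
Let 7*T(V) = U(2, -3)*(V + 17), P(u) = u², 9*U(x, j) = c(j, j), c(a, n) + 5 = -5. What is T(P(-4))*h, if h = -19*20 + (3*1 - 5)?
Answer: 42020/21 ≈ 2001.0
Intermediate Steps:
c(a, n) = -10 (c(a, n) = -5 - 5 = -10)
U(x, j) = -10/9 (U(x, j) = (⅑)*(-10) = -10/9)
h = -382 (h = -380 + (3 - 5) = -380 - 2 = -382)
T(V) = -170/63 - 10*V/63 (T(V) = (-10*(V + 17)/9)/7 = (-10*(17 + V)/9)/7 = (-170/9 - 10*V/9)/7 = -170/63 - 10*V/63)
T(P(-4))*h = (-170/63 - 10/63*(-4)²)*(-382) = (-170/63 - 10/63*16)*(-382) = (-170/63 - 160/63)*(-382) = -110/21*(-382) = 42020/21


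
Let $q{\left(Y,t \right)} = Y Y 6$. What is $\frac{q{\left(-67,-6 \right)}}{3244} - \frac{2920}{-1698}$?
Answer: $\frac{13801603}{1377078} \approx 10.022$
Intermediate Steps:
$q{\left(Y,t \right)} = 6 Y^{2}$ ($q{\left(Y,t \right)} = Y^{2} \cdot 6 = 6 Y^{2}$)
$\frac{q{\left(-67,-6 \right)}}{3244} - \frac{2920}{-1698} = \frac{6 \left(-67\right)^{2}}{3244} - \frac{2920}{-1698} = 6 \cdot 4489 \cdot \frac{1}{3244} - - \frac{1460}{849} = 26934 \cdot \frac{1}{3244} + \frac{1460}{849} = \frac{13467}{1622} + \frac{1460}{849} = \frac{13801603}{1377078}$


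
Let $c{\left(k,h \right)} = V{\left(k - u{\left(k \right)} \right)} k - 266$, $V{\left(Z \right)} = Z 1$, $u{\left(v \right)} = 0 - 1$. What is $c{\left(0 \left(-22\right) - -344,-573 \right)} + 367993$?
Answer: $486407$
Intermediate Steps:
$u{\left(v \right)} = -1$ ($u{\left(v \right)} = 0 - 1 = -1$)
$V{\left(Z \right)} = Z$
$c{\left(k,h \right)} = -266 + k \left(1 + k\right)$ ($c{\left(k,h \right)} = \left(k - -1\right) k - 266 = \left(k + 1\right) k - 266 = \left(1 + k\right) k - 266 = k \left(1 + k\right) - 266 = -266 + k \left(1 + k\right)$)
$c{\left(0 \left(-22\right) - -344,-573 \right)} + 367993 = \left(-266 + \left(0 \left(-22\right) - -344\right) \left(1 + \left(0 \left(-22\right) - -344\right)\right)\right) + 367993 = \left(-266 + \left(0 + 344\right) \left(1 + \left(0 + 344\right)\right)\right) + 367993 = \left(-266 + 344 \left(1 + 344\right)\right) + 367993 = \left(-266 + 344 \cdot 345\right) + 367993 = \left(-266 + 118680\right) + 367993 = 118414 + 367993 = 486407$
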